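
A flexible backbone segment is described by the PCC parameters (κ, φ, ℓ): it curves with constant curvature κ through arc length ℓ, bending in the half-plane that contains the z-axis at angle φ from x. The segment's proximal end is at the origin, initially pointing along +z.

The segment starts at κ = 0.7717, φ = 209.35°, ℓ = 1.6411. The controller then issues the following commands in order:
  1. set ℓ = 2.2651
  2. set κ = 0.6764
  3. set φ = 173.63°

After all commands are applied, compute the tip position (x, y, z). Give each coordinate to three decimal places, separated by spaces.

initial: κ=0.7717, φ=209.35°, ℓ=1.6411
cmd 1: set ℓ=2.2651 → (κ,φ,ℓ)=(0.7717,209.35°,2.2651) → tip=(-1.3286,-0.7471,1.2756)
cmd 2: set κ=0.6764 → (κ,φ,ℓ)=(0.6764,209.35°,2.2651) → tip=(-1.2388,-0.6966,1.4773)
cmd 3: set φ=173.63° → (κ,φ,ℓ)=(0.6764,173.63°,2.2651) → tip=(-1.4125,0.1577,1.4773)

-1.412 0.158 1.477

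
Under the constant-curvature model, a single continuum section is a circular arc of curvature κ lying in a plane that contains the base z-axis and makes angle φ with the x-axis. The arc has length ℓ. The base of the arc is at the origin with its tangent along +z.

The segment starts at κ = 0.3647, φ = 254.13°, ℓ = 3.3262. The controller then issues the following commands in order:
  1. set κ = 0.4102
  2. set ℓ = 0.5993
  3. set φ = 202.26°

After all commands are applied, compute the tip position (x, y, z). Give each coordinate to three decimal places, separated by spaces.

-0.068 -0.028 0.593

initial: κ=0.3647, φ=254.13°, ℓ=3.3262
cmd 1: set κ=0.4102 → (κ,φ,ℓ)=(0.4102,254.13°,3.3262) → tip=(-0.5300,-1.8644,2.3861)
cmd 2: set ℓ=0.5993 → (κ,φ,ℓ)=(0.4102,254.13°,0.5993) → tip=(-0.0200,-0.0705,0.5933)
cmd 3: set φ=202.26° → (κ,φ,ℓ)=(0.4102,202.26°,0.5993) → tip=(-0.0678,-0.0278,0.5933)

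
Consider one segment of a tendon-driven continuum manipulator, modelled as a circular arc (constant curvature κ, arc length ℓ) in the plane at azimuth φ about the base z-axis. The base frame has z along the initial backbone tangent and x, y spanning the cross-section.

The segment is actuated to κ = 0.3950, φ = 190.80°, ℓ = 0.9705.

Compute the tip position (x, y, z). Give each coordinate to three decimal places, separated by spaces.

θ = κ·ℓ = 0.3950 × 0.9705 = 0.38335 rad
ρ = (1 − cos θ)/κ = (1 − 0.92742)/0.3950 = 0.18375
z = sin θ / κ = 0.37403/0.3950 = 0.94690
x = ρ cos φ = 0.18375 × cos(190.80°) = -0.18050
y = ρ sin φ = 0.18375 × sin(190.80°) = -0.03443

-0.180 -0.034 0.947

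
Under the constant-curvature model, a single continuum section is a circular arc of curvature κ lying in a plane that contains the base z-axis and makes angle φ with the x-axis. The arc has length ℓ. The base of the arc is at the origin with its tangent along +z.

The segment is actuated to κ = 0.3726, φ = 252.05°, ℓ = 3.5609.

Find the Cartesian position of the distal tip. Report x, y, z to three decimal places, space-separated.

θ = κ·ℓ = 0.3726 × 3.5609 = 1.32679 rad
ρ = (1 − cos θ)/κ = (1 − 0.24159)/0.3726 = 2.03545
z = sin θ / κ = 0.97038/0.3726 = 2.60434
x = ρ cos φ = 2.03545 × cos(252.05°) = -0.62730
y = ρ sin φ = 2.03545 × sin(252.05°) = -1.93638

-0.627 -1.936 2.604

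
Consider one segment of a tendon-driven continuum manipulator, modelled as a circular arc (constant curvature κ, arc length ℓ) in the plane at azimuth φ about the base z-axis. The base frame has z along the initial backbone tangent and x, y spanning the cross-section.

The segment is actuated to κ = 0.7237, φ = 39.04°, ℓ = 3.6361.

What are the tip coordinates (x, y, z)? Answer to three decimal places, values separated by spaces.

2.010 1.630 0.675

θ = κ·ℓ = 0.7237 × 3.6361 = 2.63145 rad
ρ = (1 − cos θ)/κ = (1 − -0.87267)/0.7237 = 2.58764
z = sin θ / κ = 0.48831/0.7237 = 0.67473
x = ρ cos φ = 2.58764 × cos(39.04°) = 2.00983
y = ρ sin φ = 2.58764 × sin(39.04°) = 1.62986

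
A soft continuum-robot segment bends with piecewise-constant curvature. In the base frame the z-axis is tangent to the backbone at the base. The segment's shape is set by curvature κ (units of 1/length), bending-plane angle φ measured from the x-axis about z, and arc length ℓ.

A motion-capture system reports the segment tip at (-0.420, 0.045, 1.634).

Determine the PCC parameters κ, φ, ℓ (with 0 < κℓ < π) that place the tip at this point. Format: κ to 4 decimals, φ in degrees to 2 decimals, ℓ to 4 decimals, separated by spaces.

ρ = √(x²+y²) = √(-0.420² + 0.045²) = 0.42240
φ = atan2(y, x) mod 360° = atan2(0.045, -0.420) = 173.8845°
|p|² = ρ² + z² = 0.42240² + 1.634² = 2.84838
κ = 2ρ / |p|² = 2×0.42240 / 2.84838 = 0.29659
θ = 2·atan2(ρ, z) = 2·atan2(0.42240, 1.634) = 0.50594 rad
ℓ = θ/κ = 0.50594/0.29659 = 1.70585

0.2966 173.88 1.7059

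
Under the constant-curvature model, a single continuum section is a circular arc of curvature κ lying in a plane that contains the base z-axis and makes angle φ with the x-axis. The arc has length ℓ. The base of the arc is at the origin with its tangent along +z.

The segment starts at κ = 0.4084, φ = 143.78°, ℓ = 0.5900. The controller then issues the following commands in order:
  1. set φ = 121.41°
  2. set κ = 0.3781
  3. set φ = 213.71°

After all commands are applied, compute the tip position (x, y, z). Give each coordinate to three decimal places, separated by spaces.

initial: κ=0.4084, φ=143.78°, ℓ=0.5900
cmd 1: set φ=121.41° → (κ,φ,ℓ)=(0.4084,121.41°,0.5900) → tip=(-0.0369,0.0604,0.5843)
cmd 2: set κ=0.3781 → (κ,φ,ℓ)=(0.3781,121.41°,0.5900) → tip=(-0.0342,0.0559,0.5851)
cmd 3: set φ=213.71° → (κ,φ,ℓ)=(0.3781,213.71°,0.5900) → tip=(-0.0545,-0.0364,0.5851)

-0.055 -0.036 0.585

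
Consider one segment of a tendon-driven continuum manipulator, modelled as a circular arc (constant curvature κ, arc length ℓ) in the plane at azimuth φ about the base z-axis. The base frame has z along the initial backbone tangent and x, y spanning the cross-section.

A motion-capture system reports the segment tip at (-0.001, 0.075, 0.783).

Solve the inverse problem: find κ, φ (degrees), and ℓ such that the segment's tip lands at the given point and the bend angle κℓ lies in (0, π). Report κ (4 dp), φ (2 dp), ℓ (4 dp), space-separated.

ρ = √(x²+y²) = √(-0.001² + 0.075²) = 0.07501
φ = atan2(y, x) mod 360° = atan2(0.075, -0.001) = 90.7639°
|p|² = ρ² + z² = 0.07501² + 0.783² = 0.61872
κ = 2ρ / |p|² = 2×0.07501 / 0.61872 = 0.24246
θ = 2·atan2(ρ, z) = 2·atan2(0.07501, 0.783) = 0.19101 rad
ℓ = θ/κ = 0.19101/0.24246 = 0.78778

0.2425 90.76 0.7878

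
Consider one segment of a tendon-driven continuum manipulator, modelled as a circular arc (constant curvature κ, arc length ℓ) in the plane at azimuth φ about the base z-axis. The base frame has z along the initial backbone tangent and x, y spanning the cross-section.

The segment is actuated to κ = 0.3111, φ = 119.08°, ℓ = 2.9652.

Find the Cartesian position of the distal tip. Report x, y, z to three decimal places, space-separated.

θ = κ·ℓ = 0.3111 × 2.9652 = 0.92247 rad
ρ = (1 − cos θ)/κ = (1 − 0.60385)/0.3111 = 1.27338
z = sin θ / κ = 0.79710/0.3111 = 2.56219
x = ρ cos φ = 1.27338 × cos(119.08°) = -0.61890
y = ρ sin φ = 1.27338 × sin(119.08°) = 1.11286

-0.619 1.113 2.562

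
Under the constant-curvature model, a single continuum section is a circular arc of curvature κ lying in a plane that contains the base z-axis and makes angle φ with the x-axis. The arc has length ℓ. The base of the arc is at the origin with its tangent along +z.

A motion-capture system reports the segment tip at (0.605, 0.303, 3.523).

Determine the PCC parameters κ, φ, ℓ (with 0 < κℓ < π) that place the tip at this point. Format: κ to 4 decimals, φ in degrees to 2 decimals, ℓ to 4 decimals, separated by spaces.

0.1052 26.60 3.6090

ρ = √(x²+y²) = √(0.605² + 0.303²) = 0.67663
φ = atan2(y, x) mod 360° = atan2(0.303, 0.605) = 26.6029°
|p|² = ρ² + z² = 0.67663² + 3.523² = 12.86936
κ = 2ρ / |p|² = 2×0.67663 / 12.86936 = 0.10515
θ = 2·atan2(ρ, z) = 2·atan2(0.67663, 3.523) = 0.37950 rad
ℓ = θ/κ = 0.37950/0.10515 = 3.60901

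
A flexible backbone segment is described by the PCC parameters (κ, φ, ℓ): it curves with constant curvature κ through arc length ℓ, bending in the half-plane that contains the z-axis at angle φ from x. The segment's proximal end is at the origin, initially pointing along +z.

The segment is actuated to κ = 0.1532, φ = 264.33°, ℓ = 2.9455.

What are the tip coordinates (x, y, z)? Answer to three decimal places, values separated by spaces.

θ = κ·ℓ = 0.1532 × 2.9455 = 0.45125 rad
ρ = (1 − cos θ)/κ = (1 − 0.89990)/0.1532 = 0.65338
z = sin θ / κ = 0.43609/0.1532 = 2.84655
x = ρ cos φ = 0.65338 × cos(264.33°) = -0.06455
y = ρ sin φ = 0.65338 × sin(264.33°) = -0.65018

-0.065 -0.650 2.847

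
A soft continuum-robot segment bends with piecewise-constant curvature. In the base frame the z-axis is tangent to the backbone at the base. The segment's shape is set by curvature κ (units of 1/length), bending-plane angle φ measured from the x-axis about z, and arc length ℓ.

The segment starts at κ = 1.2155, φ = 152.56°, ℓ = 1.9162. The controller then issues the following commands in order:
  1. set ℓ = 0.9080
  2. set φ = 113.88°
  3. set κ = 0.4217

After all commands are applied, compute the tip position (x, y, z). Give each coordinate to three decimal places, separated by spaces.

-0.070 0.157 0.886

initial: κ=1.2155, φ=152.56°, ℓ=1.9162
cmd 1: set ℓ=0.9080 → (κ,φ,ℓ)=(1.2155,152.56°,0.9080) → tip=(-0.4013,0.2084,0.7346)
cmd 2: set φ=113.88° → (κ,φ,ℓ)=(1.2155,113.88°,0.9080) → tip=(-0.1831,0.4135,0.7346)
cmd 3: set κ=0.4217 → (κ,φ,ℓ)=(0.4217,113.88°,0.9080) → tip=(-0.0695,0.1570,0.8860)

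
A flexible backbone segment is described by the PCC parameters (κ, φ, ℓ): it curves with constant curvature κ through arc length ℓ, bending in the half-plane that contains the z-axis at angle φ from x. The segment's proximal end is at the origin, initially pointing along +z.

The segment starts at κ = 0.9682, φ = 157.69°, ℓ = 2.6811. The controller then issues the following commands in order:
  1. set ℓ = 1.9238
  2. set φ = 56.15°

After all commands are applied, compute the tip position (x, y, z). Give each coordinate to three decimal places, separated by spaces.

0.741 1.105 0.989

initial: κ=0.9682, φ=157.69°, ℓ=2.6811
cmd 1: set ℓ=1.9238 → (κ,φ,ℓ)=(0.9682,157.69°,1.9238) → tip=(-1.2304,0.5049,0.9892)
cmd 2: set φ=56.15° → (κ,φ,ℓ)=(0.9682,56.15°,1.9238) → tip=(0.7408,1.1046,0.9892)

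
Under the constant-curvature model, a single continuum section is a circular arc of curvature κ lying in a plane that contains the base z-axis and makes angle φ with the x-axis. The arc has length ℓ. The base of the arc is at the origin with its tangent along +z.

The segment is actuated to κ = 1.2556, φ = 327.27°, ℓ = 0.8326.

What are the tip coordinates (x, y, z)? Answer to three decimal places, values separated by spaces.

θ = κ·ℓ = 1.2556 × 0.8326 = 1.04541 rad
ρ = (1 − cos θ)/κ = (1 − 0.50155)/1.2556 = 0.39699
z = sin θ / κ = 0.86513/1.2556 = 0.68902
x = ρ cos φ = 0.39699 × cos(327.27°) = 0.33396
y = ρ sin φ = 0.39699 × sin(327.27°) = -0.21464

0.334 -0.215 0.689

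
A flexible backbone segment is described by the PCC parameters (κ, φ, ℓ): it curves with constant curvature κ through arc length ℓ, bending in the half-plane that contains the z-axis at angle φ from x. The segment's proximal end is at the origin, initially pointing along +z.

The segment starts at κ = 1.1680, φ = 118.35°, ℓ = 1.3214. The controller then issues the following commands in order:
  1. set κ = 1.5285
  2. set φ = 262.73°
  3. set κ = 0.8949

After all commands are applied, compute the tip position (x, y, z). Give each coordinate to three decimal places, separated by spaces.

-0.088 -0.689 1.034

initial: κ=1.1680, φ=118.35°, ℓ=1.3214
cmd 1: set κ=1.5285 → (κ,φ,ℓ)=(1.5285,118.35°,1.3214) → tip=(-0.4455,0.8257,0.5894)
cmd 2: set φ=262.73° → (κ,φ,ℓ)=(1.5285,262.73°,1.3214) → tip=(-0.1187,-0.9307,0.5894)
cmd 3: set κ=0.8949 → (κ,φ,ℓ)=(0.8949,262.73°,1.3214) → tip=(-0.0879,-0.6888,1.0343)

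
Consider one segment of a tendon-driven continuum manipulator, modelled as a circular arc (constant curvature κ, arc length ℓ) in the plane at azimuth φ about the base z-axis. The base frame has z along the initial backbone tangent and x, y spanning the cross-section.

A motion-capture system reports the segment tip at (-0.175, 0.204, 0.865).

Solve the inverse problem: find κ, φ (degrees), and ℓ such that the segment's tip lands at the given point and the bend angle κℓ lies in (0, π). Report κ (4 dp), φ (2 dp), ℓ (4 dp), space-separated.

ρ = √(x²+y²) = √(-0.175² + 0.204²) = 0.26878
φ = atan2(y, x) mod 360° = atan2(0.204, -0.175) = 130.6244°
|p|² = ρ² + z² = 0.26878² + 0.865² = 0.82047
κ = 2ρ / |p|² = 2×0.26878 / 0.82047 = 0.65518
θ = 2·atan2(ρ, z) = 2·atan2(0.26878, 0.865) = 0.60253 rad
ℓ = θ/κ = 0.60253/0.65518 = 0.91964

0.6552 130.62 0.9196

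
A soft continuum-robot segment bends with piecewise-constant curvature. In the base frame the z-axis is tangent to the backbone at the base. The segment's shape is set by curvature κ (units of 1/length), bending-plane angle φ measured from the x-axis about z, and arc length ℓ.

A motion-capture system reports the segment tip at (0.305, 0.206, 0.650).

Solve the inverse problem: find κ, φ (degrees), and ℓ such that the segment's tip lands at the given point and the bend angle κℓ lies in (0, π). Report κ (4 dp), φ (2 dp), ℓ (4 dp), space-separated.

1.3193 34.04 0.7811

ρ = √(x²+y²) = √(0.305² + 0.206²) = 0.36805
φ = atan2(y, x) mod 360° = atan2(0.206, 0.305) = 34.0355°
|p|² = ρ² + z² = 0.36805² + 0.650² = 0.55796
κ = 2ρ / |p|² = 2×0.36805 / 0.55796 = 1.31927
θ = 2·atan2(ρ, z) = 2·atan2(0.36805, 0.650) = 1.03044 rad
ℓ = θ/κ = 1.03044/1.31927 = 0.78107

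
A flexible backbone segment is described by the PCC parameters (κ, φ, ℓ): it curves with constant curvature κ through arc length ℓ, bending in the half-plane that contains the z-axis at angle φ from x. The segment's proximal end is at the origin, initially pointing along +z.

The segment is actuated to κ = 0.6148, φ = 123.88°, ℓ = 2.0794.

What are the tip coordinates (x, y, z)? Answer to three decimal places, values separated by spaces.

θ = κ·ℓ = 0.6148 × 2.0794 = 1.27842 rad
ρ = (1 − cos θ)/κ = (1 − 0.28823)/0.6148 = 1.15772
z = sin θ / κ = 0.95756/0.6148 = 1.55752
x = ρ cos φ = 1.15772 × cos(123.88°) = -0.64538
y = ρ sin φ = 1.15772 × sin(123.88°) = 0.96115

-0.645 0.961 1.558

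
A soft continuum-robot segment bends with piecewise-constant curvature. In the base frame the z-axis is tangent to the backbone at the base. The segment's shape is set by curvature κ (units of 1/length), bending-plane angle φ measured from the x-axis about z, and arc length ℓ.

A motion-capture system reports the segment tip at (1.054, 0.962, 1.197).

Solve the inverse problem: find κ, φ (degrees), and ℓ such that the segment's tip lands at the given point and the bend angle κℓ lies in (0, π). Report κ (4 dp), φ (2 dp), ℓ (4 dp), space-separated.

0.8227 42.39 2.1219

ρ = √(x²+y²) = √(1.054² + 0.962²) = 1.42701
φ = atan2(y, x) mod 360° = atan2(0.962, 1.054) = 42.3871°
|p|² = ρ² + z² = 1.42701² + 1.197² = 3.46917
κ = 2ρ / |p|² = 2×1.42701 / 3.46917 = 0.82268
θ = 2·atan2(ρ, z) = 2·atan2(1.42701, 1.197) = 1.74566 rad
ℓ = θ/κ = 1.74566/0.82268 = 2.12192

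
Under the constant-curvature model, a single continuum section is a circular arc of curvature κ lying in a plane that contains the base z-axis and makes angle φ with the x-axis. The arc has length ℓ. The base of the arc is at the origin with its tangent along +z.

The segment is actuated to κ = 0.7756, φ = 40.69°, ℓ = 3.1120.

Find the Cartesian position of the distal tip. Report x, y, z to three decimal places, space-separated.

θ = κ·ℓ = 0.7756 × 3.1120 = 2.41367 rad
ρ = (1 − cos θ)/κ = (1 − -0.74656)/0.7756 = 2.25188
z = sin θ / κ = 0.66532/0.7756 = 0.85782
x = ρ cos φ = 2.25188 × cos(40.69°) = 1.70748
y = ρ sin φ = 2.25188 × sin(40.69°) = 1.46815

1.707 1.468 0.858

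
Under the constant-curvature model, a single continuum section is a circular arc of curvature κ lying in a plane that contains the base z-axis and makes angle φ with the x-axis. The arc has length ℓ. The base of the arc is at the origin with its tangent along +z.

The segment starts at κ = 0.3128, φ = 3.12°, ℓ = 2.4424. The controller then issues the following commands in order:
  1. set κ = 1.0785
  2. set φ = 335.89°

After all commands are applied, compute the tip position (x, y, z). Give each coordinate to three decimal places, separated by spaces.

initial: κ=0.3128, φ=3.12°, ℓ=2.4424
cmd 1: set κ=1.0785 → (κ,φ,ℓ)=(1.0785,3.12°,2.4424) → tip=(1.7350,0.0946,0.4506)
cmd 2: set φ=335.89° → (κ,φ,ℓ)=(1.0785,335.89°,2.4424) → tip=(1.5860,-0.7098,0.4506)

1.586 -0.710 0.451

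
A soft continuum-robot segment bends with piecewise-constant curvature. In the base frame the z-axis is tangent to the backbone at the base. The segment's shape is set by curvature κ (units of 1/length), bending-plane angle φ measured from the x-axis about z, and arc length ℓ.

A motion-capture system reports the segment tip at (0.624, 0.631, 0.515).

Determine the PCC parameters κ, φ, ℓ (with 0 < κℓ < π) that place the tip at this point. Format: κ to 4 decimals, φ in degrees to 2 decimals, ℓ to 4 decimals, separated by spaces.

ρ = √(x²+y²) = √(0.624² + 0.631²) = 0.88743
φ = atan2(y, x) mod 360° = atan2(0.631, 0.624) = 45.3196°
|p|² = ρ² + z² = 0.88743² + 0.515² = 1.05276
κ = 2ρ / |p|² = 2×0.88743 / 1.05276 = 1.68591
θ = 2·atan2(ρ, z) = 2·atan2(0.88743, 0.515) = 2.08994 rad
ℓ = θ/κ = 2.08994/1.68591 = 1.23965

1.6859 45.32 1.2396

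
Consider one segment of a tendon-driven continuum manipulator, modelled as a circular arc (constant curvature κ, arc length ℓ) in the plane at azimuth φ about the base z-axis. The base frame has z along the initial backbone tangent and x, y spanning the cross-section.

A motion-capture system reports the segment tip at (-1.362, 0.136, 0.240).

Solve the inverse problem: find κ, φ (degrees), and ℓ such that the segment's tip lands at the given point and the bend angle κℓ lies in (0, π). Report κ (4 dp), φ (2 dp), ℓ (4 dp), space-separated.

1.4176 174.30 1.9713

ρ = √(x²+y²) = √(-1.362² + 0.136²) = 1.36877
φ = atan2(y, x) mod 360° = atan2(0.136, -1.362) = 174.2977°
|p|² = ρ² + z² = 1.36877² + 0.240² = 1.93114
κ = 2ρ / |p|² = 2×1.36877 / 1.93114 = 1.41758
θ = 2·atan2(ρ, z) = 2·atan2(1.36877, 0.240) = 2.79444 rad
ℓ = θ/κ = 2.79444/1.41758 = 1.97128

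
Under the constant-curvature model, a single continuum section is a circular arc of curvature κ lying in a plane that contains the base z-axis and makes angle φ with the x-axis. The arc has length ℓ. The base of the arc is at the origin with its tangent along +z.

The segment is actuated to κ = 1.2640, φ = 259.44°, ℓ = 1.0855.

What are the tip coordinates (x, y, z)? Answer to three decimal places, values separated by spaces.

θ = κ·ℓ = 1.2640 × 1.0855 = 1.37207 rad
ρ = (1 − cos θ)/κ = (1 − 0.19742)/1.2640 = 0.63495
z = sin θ / κ = 0.98032/1.2640 = 0.77557
x = ρ cos φ = 0.63495 × cos(259.44°) = -0.11636
y = ρ sin φ = 0.63495 × sin(259.44°) = -0.62420

-0.116 -0.624 0.776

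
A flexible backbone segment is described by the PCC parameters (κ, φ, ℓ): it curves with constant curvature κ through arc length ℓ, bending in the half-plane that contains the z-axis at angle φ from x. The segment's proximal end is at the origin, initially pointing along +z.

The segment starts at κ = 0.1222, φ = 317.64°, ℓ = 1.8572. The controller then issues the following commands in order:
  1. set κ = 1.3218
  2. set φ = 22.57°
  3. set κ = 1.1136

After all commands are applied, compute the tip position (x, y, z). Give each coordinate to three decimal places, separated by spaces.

initial: κ=0.1222, φ=317.64°, ℓ=1.8572
cmd 1: set κ=1.3218 → (κ,φ,ℓ)=(1.3218,317.64°,1.8572) → tip=(0.9913,-0.9039,0.4797)
cmd 2: set φ=22.57° → (κ,φ,ℓ)=(1.3218,22.57°,1.8572) → tip=(1.2388,0.5149,0.4797)
cmd 3: set κ=1.1136 → (κ,φ,ℓ)=(1.1136,22.57°,1.8572) → tip=(1.2249,0.5091,0.7892)

1.225 0.509 0.789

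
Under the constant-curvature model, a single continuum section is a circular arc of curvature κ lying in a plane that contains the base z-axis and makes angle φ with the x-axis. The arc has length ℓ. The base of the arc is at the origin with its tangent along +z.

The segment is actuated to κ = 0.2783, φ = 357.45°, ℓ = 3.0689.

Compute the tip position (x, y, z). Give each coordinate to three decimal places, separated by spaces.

1.232 -0.055 2.709

θ = κ·ℓ = 0.2783 × 3.0689 = 0.85407 rad
ρ = (1 − cos θ)/κ = (1 − 0.65692)/0.2783 = 1.23278
z = sin θ / κ = 0.75396/0.2783 = 2.70918
x = ρ cos φ = 1.23278 × cos(357.45°) = 1.23156
y = ρ sin φ = 1.23278 × sin(357.45°) = -0.05485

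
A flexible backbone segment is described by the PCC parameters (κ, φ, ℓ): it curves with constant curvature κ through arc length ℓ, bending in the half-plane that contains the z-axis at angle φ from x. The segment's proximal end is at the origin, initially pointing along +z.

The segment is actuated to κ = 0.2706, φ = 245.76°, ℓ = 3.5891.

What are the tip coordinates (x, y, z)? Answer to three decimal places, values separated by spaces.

θ = κ·ℓ = 0.2706 × 3.5891 = 0.97121 rad
ρ = (1 − cos θ)/κ = (1 − 0.56430)/0.2706 = 1.61012
z = sin θ / κ = 0.82557/0.2706 = 3.05088
x = ρ cos φ = 1.61012 × cos(245.76°) = -0.66105
y = ρ sin φ = 1.61012 × sin(245.76°) = -1.46816

-0.661 -1.468 3.051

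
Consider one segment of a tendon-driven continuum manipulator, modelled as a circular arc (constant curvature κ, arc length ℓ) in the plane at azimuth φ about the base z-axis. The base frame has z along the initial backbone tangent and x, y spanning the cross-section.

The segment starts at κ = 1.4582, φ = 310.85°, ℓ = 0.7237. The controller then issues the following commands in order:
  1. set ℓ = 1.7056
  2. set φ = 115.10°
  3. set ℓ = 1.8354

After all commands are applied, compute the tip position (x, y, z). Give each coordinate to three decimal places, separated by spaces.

-0.551 1.176 0.308

initial: κ=1.4582, φ=310.85°, ℓ=0.7237
cmd 1: set ℓ=1.7056 → (κ,φ,ℓ)=(1.4582,310.85°,1.7056) → tip=(0.8044,-0.9303,0.4175)
cmd 2: set φ=115.10° → (κ,φ,ℓ)=(1.4582,115.10°,1.7056) → tip=(-0.5217,1.1137,0.4175)
cmd 3: set ℓ=1.8354 → (κ,φ,ℓ)=(1.4582,115.10°,1.8354) → tip=(-0.5509,1.1760,0.3076)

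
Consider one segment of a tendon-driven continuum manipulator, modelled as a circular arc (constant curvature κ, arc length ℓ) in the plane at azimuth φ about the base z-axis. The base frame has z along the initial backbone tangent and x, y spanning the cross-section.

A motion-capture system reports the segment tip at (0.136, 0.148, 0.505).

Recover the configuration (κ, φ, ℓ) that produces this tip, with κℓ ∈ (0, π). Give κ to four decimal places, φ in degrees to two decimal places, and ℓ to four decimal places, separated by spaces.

1.3607 47.42 0.5567

ρ = √(x²+y²) = √(0.136² + 0.148²) = 0.20100
φ = atan2(y, x) mod 360° = atan2(0.148, 0.136) = 47.4195°
|p|² = ρ² + z² = 0.20100² + 0.505² = 0.29542
κ = 2ρ / |p|² = 2×0.20100 / 0.29542 = 1.36073
θ = 2·atan2(ρ, z) = 2·atan2(0.20100, 0.505) = 0.75759 rad
ℓ = θ/κ = 0.75759/1.36073 = 0.55675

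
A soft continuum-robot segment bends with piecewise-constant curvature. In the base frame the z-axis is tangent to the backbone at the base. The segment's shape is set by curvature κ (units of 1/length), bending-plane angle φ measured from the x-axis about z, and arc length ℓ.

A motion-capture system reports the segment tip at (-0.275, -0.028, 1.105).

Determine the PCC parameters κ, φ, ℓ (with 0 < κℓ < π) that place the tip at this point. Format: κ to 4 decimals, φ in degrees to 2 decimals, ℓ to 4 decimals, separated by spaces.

0.4261 185.81 1.1505

ρ = √(x²+y²) = √(-0.275² + -0.028²) = 0.27642
φ = atan2(y, x) mod 360° = atan2(-0.028, -0.275) = 185.8137°
|p|² = ρ² + z² = 0.27642² + 1.105² = 1.29743
κ = 2ρ / |p|² = 2×0.27642 / 1.29743 = 0.42611
θ = 2·atan2(ρ, z) = 2·atan2(0.27642, 1.105) = 0.49025 rad
ℓ = θ/κ = 0.49025/0.42611 = 1.15054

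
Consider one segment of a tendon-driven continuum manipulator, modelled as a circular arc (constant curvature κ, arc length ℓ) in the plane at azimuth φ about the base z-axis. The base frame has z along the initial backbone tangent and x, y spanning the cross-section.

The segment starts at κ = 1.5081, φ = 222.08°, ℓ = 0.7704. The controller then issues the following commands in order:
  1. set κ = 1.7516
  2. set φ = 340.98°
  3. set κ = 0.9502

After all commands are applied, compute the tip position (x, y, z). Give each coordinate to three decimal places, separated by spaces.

initial: κ=1.5081, φ=222.08°, ℓ=0.7704
cmd 1: set κ=1.7516 → (κ,φ,ℓ)=(1.7516,222.08°,0.7704) → tip=(-0.3307,-0.2986,0.5570)
cmd 2: set φ=340.98° → (κ,φ,ℓ)=(1.7516,340.98°,0.7704) → tip=(0.4212,-0.1452,0.5570)
cmd 3: set κ=0.9502 → (κ,φ,ℓ)=(0.9502,340.98°,0.7704) → tip=(0.2549,-0.0879,0.7034)

0.255 -0.088 0.703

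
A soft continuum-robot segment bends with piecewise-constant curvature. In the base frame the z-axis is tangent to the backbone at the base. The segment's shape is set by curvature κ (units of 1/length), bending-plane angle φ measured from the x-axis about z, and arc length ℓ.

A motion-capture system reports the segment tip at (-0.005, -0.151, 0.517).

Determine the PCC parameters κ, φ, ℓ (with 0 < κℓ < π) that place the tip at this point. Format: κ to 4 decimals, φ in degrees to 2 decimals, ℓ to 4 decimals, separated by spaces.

ρ = √(x²+y²) = √(-0.005² + -0.151²) = 0.15108
φ = atan2(y, x) mod 360° = atan2(-0.151, -0.005) = 268.1035°
|p|² = ρ² + z² = 0.15108² + 0.517² = 0.29012
κ = 2ρ / |p|² = 2×0.15108 / 0.29012 = 1.04154
θ = 2·atan2(ρ, z) = 2·atan2(0.15108, 0.517) = 0.56863 rad
ℓ = θ/κ = 0.56863/1.04154 = 0.54595

1.0415 268.10 0.5459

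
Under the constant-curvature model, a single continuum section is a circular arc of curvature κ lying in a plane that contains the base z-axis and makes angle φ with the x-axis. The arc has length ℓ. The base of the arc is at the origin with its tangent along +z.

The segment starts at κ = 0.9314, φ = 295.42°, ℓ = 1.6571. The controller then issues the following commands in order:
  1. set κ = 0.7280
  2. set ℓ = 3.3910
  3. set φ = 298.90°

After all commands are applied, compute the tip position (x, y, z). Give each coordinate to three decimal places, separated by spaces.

initial: κ=0.9314, φ=295.42°, ℓ=1.6571
cmd 1: set κ=0.7280 → (κ,φ,ℓ)=(0.7280,295.42°,1.6571) → tip=(0.3795,-0.7985,1.2834)
cmd 2: set ℓ=3.3910 → (κ,φ,ℓ)=(0.7280,295.42°,3.3910) → tip=(1.0507,-2.2108,0.8562)
cmd 3: set φ=298.90° → (κ,φ,ℓ)=(0.7280,298.90°,3.3910) → tip=(1.1830,-2.1430,0.8562)

1.183 -2.143 0.856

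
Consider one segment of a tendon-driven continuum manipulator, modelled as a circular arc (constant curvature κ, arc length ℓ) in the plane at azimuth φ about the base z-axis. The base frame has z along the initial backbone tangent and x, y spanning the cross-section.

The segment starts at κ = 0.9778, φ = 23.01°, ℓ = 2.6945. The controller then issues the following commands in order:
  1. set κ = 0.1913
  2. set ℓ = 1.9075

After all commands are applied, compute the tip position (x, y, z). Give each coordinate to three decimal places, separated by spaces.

initial: κ=0.9778, φ=23.01°, ℓ=2.6945
cmd 1: set κ=0.1913 → (κ,φ,ℓ)=(0.1913,23.01°,2.6945) → tip=(0.6252,0.2655,2.5768)
cmd 2: set ℓ=1.9075 → (κ,φ,ℓ)=(0.1913,23.01°,1.9075) → tip=(0.3168,0.1345,1.8654)

0.317 0.135 1.865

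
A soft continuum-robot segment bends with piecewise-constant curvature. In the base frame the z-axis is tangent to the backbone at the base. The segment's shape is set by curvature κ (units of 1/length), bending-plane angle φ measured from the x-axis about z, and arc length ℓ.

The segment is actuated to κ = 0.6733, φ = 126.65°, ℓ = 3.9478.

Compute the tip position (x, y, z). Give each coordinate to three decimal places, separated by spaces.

-1.671 2.247 0.691

θ = κ·ℓ = 0.6733 × 3.9478 = 2.65805 rad
ρ = (1 − cos θ)/κ = (1 − -0.88536)/0.6733 = 2.80017
z = sin θ / κ = 0.46492/0.6733 = 0.69050
x = ρ cos φ = 2.80017 × cos(126.65°) = -1.67149
y = ρ sin φ = 2.80017 × sin(126.65°) = 2.24657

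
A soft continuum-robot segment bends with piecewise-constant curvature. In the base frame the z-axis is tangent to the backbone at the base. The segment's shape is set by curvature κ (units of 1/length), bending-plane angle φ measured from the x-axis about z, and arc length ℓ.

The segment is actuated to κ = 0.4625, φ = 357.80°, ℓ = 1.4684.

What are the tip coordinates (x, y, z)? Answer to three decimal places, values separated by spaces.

0.479 -0.018 1.358

θ = κ·ℓ = 0.4625 × 1.4684 = 0.67914 rad
ρ = (1 − cos θ)/κ = (1 − 0.77812)/0.4625 = 0.47975
z = sin θ / κ = 0.62812/0.4625 = 1.35810
x = ρ cos φ = 0.47975 × cos(357.80°) = 0.47939
y = ρ sin φ = 0.47975 × sin(357.80°) = -0.01842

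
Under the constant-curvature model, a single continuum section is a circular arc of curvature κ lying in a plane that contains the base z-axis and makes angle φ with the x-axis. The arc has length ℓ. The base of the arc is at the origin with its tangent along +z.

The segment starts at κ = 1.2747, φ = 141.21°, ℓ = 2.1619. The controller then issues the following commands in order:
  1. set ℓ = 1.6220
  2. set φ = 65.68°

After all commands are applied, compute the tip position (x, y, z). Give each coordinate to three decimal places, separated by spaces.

0.477 1.056 0.690

initial: κ=1.2747, φ=141.21°, ℓ=2.1619
cmd 1: set ℓ=1.6220 → (κ,φ,ℓ)=(1.2747,141.21°,1.6220) → tip=(-0.9029,0.7257,0.6897)
cmd 2: set φ=65.68° → (κ,φ,ℓ)=(1.2747,65.68°,1.6220) → tip=(0.4771,1.0556,0.6897)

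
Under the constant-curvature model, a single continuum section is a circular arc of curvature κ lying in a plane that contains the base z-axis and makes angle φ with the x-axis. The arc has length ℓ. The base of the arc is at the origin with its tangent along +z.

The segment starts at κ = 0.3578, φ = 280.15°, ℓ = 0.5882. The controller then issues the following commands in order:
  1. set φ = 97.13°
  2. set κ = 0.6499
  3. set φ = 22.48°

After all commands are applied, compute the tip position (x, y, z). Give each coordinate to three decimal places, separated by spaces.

0.103 0.042 0.574

initial: κ=0.3578, φ=280.15°, ℓ=0.5882
cmd 1: set φ=97.13° → (κ,φ,ℓ)=(0.3578,97.13°,0.5882) → tip=(-0.0077,0.0612,0.5839)
cmd 2: set κ=0.6499 → (κ,φ,ℓ)=(0.6499,97.13°,0.5882) → tip=(-0.0138,0.1102,0.5740)
cmd 3: set φ=22.48° → (κ,φ,ℓ)=(0.6499,22.48°,0.5882) → tip=(0.1026,0.0425,0.5740)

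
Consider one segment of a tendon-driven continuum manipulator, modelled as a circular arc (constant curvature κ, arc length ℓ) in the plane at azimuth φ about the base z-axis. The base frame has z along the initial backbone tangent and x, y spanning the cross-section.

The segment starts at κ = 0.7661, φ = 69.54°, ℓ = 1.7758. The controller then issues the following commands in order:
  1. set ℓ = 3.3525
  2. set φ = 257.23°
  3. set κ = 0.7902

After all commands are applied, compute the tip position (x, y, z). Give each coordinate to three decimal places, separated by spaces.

-0.526 -2.322 0.598

initial: κ=0.7661, φ=69.54°, ℓ=1.7758
cmd 1: set ℓ=3.3525 → (κ,φ,ℓ)=(0.7661,69.54°,3.3525) → tip=(0.8396,2.2504,0.7079)
cmd 2: set φ=257.23° → (κ,φ,ℓ)=(0.7661,257.23°,3.3525) → tip=(-0.5309,-2.3426,0.7079)
cmd 3: set κ=0.7902 → (κ,φ,ℓ)=(0.7902,257.23°,3.3525) → tip=(-0.5262,-2.3218,0.5983)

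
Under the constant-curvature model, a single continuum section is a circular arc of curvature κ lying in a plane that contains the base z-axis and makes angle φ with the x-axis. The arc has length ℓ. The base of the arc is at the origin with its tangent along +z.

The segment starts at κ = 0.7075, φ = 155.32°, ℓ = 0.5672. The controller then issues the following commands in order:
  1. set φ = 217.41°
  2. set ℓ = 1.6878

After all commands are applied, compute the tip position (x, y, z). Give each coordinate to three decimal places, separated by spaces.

initial: κ=0.7075, φ=155.32°, ℓ=0.5672
cmd 1: set φ=217.41° → (κ,φ,ℓ)=(0.7075,217.41°,0.5672) → tip=(-0.0892,-0.0682,0.5521)
cmd 2: set ℓ=1.6878 → (κ,φ,ℓ)=(0.7075,217.41°,1.6878) → tip=(-0.7097,-0.5428,1.3143)

-0.710 -0.543 1.314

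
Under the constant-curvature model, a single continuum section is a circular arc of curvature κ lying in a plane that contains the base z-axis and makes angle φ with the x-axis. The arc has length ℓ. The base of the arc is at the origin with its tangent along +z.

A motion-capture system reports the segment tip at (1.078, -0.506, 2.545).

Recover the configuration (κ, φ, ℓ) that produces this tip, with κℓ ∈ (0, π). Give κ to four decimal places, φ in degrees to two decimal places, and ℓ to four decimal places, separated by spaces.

0.3017 334.86 2.9016

ρ = √(x²+y²) = √(1.078² + -0.506²) = 1.19085
φ = atan2(y, x) mod 360° = atan2(-0.506, 1.078) = 334.8552°
|p|² = ρ² + z² = 1.19085² + 2.545² = 7.89514
κ = 2ρ / |p|² = 2×1.19085 / 7.89514 = 0.30167
θ = 2·atan2(ρ, z) = 2·atan2(1.19085, 2.545) = 0.87531 rad
ℓ = θ/κ = 0.87531/0.30167 = 2.90158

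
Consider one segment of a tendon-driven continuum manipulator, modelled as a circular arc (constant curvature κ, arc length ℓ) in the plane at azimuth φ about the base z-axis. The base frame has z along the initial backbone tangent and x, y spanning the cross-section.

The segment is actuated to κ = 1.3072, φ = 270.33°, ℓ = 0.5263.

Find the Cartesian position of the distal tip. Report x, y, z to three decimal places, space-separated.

θ = κ·ℓ = 1.3072 × 0.5263 = 0.68798 rad
ρ = (1 − cos θ)/κ = (1 − 0.77253)/1.3072 = 0.17401
z = sin θ / κ = 0.63498/1.3072 = 0.48575
x = ρ cos φ = 0.17401 × cos(270.33°) = 0.00100
y = ρ sin φ = 0.17401 × sin(270.33°) = -0.17401

0.001 -0.174 0.486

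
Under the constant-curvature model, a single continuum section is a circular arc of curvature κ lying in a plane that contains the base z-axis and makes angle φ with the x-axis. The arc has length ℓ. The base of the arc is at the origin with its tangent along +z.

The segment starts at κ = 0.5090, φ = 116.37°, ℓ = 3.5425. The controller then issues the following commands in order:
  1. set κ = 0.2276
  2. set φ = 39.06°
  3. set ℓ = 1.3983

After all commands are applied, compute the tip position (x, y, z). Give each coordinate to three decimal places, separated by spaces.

0.171 0.139 1.375

initial: κ=0.5090, φ=116.37°, ℓ=3.5425
cmd 1: set κ=0.2276 → (κ,φ,ℓ)=(0.2276,116.37°,3.5425) → tip=(-0.6007,1.2117,3.1710)
cmd 2: set φ=39.06° → (κ,φ,ℓ)=(0.2276,39.06°,3.5425) → tip=(1.0501,0.8522,3.1710)
cmd 3: set ℓ=1.3983 → (κ,φ,ℓ)=(0.2276,39.06°,1.3983) → tip=(0.1713,0.1390,1.3748)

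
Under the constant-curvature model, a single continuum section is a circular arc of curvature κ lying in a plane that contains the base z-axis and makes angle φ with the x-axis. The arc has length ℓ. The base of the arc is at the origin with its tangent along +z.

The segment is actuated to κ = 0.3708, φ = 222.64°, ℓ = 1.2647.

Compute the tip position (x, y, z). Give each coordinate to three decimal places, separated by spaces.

θ = κ·ℓ = 0.3708 × 1.2647 = 0.46895 rad
ρ = (1 − cos θ)/κ = (1 − 0.89204)/0.3708 = 0.29115
z = sin θ / κ = 0.45195/0.3708 = 1.21885
x = ρ cos φ = 0.29115 × cos(222.64°) = -0.21417
y = ρ sin φ = 0.29115 × sin(222.64°) = -0.19722

-0.214 -0.197 1.219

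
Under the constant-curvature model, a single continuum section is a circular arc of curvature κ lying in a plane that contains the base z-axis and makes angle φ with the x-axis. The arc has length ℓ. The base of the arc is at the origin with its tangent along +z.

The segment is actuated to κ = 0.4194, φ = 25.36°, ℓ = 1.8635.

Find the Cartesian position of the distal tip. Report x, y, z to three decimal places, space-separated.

θ = κ·ℓ = 0.4194 × 1.8635 = 0.78155 rad
ρ = (1 − cos θ)/κ = (1 − 0.70982)/0.4194 = 0.69189
z = sin θ / κ = 0.70438/0.4194 = 1.67950
x = ρ cos φ = 0.69189 × cos(25.36°) = 0.62522
y = ρ sin φ = 0.69189 × sin(25.36°) = 0.29634

0.625 0.296 1.679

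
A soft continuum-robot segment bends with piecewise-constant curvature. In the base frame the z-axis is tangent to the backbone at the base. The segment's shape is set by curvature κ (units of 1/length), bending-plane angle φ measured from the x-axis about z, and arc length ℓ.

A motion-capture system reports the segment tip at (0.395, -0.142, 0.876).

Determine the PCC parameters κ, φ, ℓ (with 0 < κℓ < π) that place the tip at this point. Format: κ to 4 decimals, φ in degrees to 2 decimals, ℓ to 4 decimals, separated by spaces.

ρ = √(x²+y²) = √(0.395² + -0.142²) = 0.41975
φ = atan2(y, x) mod 360° = atan2(-0.142, 0.395) = 340.2268°
|p|² = ρ² + z² = 0.41975² + 0.876² = 0.94356
κ = 2ρ / |p|² = 2×0.41975 / 0.94356 = 0.88971
θ = 2·atan2(ρ, z) = 2·atan2(0.41975, 0.876) = 0.89368 rad
ℓ = θ/κ = 0.89368/0.88971 = 1.00447

0.8897 340.23 1.0045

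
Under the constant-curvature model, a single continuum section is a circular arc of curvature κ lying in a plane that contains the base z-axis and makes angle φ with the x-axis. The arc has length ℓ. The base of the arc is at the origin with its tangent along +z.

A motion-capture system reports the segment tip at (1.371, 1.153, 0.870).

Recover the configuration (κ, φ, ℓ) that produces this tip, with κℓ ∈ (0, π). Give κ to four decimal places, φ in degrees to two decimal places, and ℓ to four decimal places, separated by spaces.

ρ = √(x²+y²) = √(1.371² + 1.153²) = 1.79138
φ = atan2(y, x) mod 360° = atan2(1.153, 1.371) = 40.0636°
|p|² = ρ² + z² = 1.79138² + 0.870² = 3.96595
κ = 2ρ / |p|² = 2×1.79138 / 3.96595 = 0.90338
θ = 2·atan2(ρ, z) = 2·atan2(1.79138, 0.870) = 2.23738 rad
ℓ = θ/κ = 2.23738/0.90338 = 2.47667

0.9034 40.06 2.4767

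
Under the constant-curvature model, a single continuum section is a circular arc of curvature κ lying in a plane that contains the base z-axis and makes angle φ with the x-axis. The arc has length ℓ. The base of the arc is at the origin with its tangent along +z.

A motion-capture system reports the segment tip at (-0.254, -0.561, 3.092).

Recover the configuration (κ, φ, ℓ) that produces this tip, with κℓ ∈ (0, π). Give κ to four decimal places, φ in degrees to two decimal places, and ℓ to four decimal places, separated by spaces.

0.1239 245.64 3.1731

ρ = √(x²+y²) = √(-0.254² + -0.561²) = 0.61582
φ = atan2(y, x) mod 360° = atan2(-0.561, -0.254) = 245.6407°
|p|² = ρ² + z² = 0.61582² + 3.092² = 9.93970
κ = 2ρ / |p|² = 2×0.61582 / 9.93970 = 0.12391
θ = 2·atan2(ρ, z) = 2·atan2(0.61582, 3.092) = 0.39319 rad
ℓ = θ/κ = 0.39319/0.12391 = 3.17313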